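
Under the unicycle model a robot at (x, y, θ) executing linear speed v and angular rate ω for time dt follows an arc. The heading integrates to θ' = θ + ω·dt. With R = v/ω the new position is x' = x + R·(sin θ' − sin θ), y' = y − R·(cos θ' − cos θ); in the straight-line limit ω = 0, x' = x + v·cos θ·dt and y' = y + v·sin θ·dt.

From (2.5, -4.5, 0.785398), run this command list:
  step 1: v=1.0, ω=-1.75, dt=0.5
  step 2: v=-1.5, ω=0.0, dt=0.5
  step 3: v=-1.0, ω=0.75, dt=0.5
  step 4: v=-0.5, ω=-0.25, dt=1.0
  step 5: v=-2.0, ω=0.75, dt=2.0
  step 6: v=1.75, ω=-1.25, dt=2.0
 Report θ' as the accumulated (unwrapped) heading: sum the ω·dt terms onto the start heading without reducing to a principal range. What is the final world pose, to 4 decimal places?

step 1: θ'=-0.0896 (R=-0.5714) → pose (2.9552, -4.3349, -0.0896)
step 2: θ'=-0.0896 (straight) → pose (2.2082, -4.2678, -0.0896)
step 3: θ'=0.2854 (R=-1.3333) → pose (1.7135, -4.3164, 0.2854)
step 4: θ'=0.0354 (R=2.0000) → pose (1.2212, -4.3960, 0.0354)
step 5: θ'=1.5354 (R=-2.6667) → pose (-1.3494, -6.9667, 1.5354)
step 6: θ'=-0.9646 (R=-1.4000) → pose (1.2003, -6.2186, -0.9646)

(1.2003, -6.2186, -0.9646)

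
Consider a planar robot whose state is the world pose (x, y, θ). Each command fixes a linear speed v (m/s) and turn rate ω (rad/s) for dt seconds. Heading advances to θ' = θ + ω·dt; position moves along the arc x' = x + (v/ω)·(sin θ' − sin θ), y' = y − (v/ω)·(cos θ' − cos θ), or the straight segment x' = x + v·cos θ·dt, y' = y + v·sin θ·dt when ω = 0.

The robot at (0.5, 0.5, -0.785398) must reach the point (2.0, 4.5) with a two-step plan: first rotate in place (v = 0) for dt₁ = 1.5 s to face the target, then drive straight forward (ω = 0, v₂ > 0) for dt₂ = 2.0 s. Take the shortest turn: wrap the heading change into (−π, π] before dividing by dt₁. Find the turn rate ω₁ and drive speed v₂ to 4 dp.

ω₁ = 1.3316, v₂ = 2.1360

heading to target = atan2(4.5−0.5, 2−0.5) = 1.2120
Δθ = wrap(1.2120 − -0.7854) = 1.9974; ω₁ = Δθ/dt₁ = 1.3316
distance = √((2−0.5)² + (4.5−0.5)²) = 4.2720; v₂ = distance/dt₂ = 2.1360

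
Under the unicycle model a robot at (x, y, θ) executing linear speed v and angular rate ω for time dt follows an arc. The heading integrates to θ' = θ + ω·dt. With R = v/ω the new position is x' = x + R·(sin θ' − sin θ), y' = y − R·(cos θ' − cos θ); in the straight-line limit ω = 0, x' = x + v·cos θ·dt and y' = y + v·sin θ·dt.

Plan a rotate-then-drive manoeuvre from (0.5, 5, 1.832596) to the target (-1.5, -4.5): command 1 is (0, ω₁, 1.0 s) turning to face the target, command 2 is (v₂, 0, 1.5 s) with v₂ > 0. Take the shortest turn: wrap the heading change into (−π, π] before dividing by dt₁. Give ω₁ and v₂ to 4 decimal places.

heading to target = atan2(-4.5−5, -1.5−0.5) = -1.7783
Δθ = wrap(-1.7783 − 1.8326) = 2.6723; ω₁ = Δθ/dt₁ = 2.6723
distance = √((-1.5−0.5)² + (-4.5−5)²) = 9.7082; v₂ = distance/dt₂ = 6.4722

ω₁ = 2.6723, v₂ = 6.4722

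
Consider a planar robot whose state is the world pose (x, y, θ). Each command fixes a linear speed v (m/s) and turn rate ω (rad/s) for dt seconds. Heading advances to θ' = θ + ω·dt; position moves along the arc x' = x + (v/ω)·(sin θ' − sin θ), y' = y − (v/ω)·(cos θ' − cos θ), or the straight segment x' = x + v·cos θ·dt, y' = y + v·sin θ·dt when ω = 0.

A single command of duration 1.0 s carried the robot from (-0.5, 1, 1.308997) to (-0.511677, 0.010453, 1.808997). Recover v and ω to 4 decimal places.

Δθ = 1.808997 − 1.308997 = 0.500000
ω = Δθ/dt = 0.500000/1.0 = 0.5000
R = −Δy/(cos θ' − cos θ) = -2.0000
v = R·ω = -2.0000·0.5000 = -1.0000

v = -1.0000, ω = 0.5000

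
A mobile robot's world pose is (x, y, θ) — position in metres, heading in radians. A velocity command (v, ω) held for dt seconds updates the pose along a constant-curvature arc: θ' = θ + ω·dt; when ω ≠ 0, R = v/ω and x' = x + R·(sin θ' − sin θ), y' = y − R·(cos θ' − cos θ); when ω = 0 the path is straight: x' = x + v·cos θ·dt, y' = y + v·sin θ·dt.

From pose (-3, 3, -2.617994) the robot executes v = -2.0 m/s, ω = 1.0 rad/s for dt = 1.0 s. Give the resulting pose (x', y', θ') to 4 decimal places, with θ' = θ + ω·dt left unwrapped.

θ' = -2.6180 + 1.0·1.0 = -1.6180
R = v/ω = -2.0/1.0 = -2.0000
x' = -3 + -2.0000·(sin -1.6180 − sin -2.6180) = -2.0022
y' = 3 − -2.0000·(cos -1.6180 − cos -2.6180) = 4.6377

(-2.0022, 4.6377, -1.6180)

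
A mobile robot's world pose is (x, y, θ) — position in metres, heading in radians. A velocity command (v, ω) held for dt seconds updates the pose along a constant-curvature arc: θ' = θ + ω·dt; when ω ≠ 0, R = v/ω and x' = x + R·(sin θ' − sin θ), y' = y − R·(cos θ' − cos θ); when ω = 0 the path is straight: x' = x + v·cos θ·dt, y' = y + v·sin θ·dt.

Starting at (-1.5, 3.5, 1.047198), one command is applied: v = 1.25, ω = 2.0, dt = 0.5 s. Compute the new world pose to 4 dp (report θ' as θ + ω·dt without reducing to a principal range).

θ' = 1.0472 + 2.0·0.5 = 2.0472
R = v/ω = 1.25/2.0 = 0.6250
x' = -1.5 + 0.6250·(sin 2.0472 − sin 1.0472) = -1.4859
y' = 3.5 − 0.6250·(cos 2.0472 − cos 1.0472) = 4.0991

(-1.4859, 4.0991, 2.0472)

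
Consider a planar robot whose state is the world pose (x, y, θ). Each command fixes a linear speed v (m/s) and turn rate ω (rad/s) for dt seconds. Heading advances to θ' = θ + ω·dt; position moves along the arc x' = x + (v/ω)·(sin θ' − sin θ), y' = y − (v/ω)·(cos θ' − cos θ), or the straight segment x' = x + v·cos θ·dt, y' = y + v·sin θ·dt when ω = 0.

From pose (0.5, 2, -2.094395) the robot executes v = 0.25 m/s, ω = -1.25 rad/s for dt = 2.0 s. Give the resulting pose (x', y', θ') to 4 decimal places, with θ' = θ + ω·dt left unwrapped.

(0.1282, 2.0765, -4.5944)

θ' = -2.0944 + -1.25·2.0 = -4.5944
R = v/ω = 0.25/-1.25 = -0.2000
x' = 0.5 + -0.2000·(sin -4.5944 − sin -2.0944) = 0.1282
y' = 2 − -0.2000·(cos -4.5944 − cos -2.0944) = 2.0765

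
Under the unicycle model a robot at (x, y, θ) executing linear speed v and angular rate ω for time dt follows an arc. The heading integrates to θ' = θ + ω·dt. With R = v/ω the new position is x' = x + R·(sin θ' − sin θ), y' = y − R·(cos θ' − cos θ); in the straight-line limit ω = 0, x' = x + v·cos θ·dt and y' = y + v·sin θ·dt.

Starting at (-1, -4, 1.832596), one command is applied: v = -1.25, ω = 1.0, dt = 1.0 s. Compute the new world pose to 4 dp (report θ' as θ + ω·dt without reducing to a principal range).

(-0.1727, -4.8673, 2.8326)

θ' = 1.8326 + 1.0·1.0 = 2.8326
R = v/ω = -1.25/1.0 = -1.2500
x' = -1 + -1.2500·(sin 2.8326 − sin 1.8326) = -0.1727
y' = -4 − -1.2500·(cos 2.8326 − cos 1.8326) = -4.8673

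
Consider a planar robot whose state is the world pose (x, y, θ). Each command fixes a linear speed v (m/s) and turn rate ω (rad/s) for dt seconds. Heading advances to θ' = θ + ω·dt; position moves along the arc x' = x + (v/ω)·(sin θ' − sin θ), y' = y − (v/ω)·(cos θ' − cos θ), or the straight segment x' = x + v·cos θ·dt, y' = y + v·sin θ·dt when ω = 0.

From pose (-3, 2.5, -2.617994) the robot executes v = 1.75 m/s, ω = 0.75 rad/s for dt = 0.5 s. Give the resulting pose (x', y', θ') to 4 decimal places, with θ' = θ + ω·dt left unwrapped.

(-3.6591, 1.9323, -2.2430)

θ' = -2.6180 + 0.75·0.5 = -2.2430
R = v/ω = 1.75/0.75 = 2.3333
x' = -3 + 2.3333·(sin -2.2430 − sin -2.6180) = -3.6591
y' = 2.5 − 2.3333·(cos -2.2430 − cos -2.6180) = 1.9323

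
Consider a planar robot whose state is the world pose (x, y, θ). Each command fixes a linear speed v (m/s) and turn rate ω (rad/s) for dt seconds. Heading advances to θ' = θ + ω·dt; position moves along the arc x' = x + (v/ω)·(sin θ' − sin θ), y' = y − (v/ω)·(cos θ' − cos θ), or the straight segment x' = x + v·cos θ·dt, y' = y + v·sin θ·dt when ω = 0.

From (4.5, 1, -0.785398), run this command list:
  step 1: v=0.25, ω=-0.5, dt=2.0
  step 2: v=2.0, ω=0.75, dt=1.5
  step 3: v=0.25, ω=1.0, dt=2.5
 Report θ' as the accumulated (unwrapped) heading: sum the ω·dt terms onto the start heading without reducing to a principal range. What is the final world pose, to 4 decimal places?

step 1: θ'=-1.7854 (R=-0.5000) → pose (4.6350, 0.5400, -1.7854)
step 2: θ'=-0.6604 (R=2.6667) → pose (5.6047, -2.1339, -0.6604)
step 3: θ'=1.8396 (R=0.2500) → pose (5.9990, -1.8701, 1.8396)

(5.9990, -1.8701, 1.8396)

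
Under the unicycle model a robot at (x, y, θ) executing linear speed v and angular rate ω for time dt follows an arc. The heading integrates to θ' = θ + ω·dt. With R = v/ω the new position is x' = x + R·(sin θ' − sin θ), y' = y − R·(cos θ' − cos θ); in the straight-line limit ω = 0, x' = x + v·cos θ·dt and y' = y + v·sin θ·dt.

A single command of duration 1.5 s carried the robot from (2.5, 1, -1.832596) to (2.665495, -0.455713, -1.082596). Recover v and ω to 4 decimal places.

v = 1.0000, ω = 0.5000

Δθ = -1.082596 − -1.832596 = 0.750000
ω = Δθ/dt = 0.750000/1.5 = 0.5000
R = −Δy/(cos θ' − cos θ) = 2.0000
v = R·ω = 2.0000·0.5000 = 1.0000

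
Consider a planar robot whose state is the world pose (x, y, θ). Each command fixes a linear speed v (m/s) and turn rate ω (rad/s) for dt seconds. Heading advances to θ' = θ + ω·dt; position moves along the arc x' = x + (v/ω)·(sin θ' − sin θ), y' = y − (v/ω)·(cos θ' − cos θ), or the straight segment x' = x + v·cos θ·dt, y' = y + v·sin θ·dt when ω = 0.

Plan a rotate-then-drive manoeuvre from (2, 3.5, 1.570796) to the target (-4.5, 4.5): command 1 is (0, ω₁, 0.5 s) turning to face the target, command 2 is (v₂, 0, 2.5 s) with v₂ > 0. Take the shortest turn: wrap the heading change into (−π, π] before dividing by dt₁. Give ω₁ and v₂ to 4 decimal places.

ω₁ = 2.8363, v₂ = 2.6306

heading to target = atan2(4.5−3.5, -4.5−2) = 2.9889
Δθ = wrap(2.9889 − 1.5708) = 1.4181; ω₁ = Δθ/dt₁ = 2.8363
distance = √((-4.5−2)² + (4.5−3.5)²) = 6.5765; v₂ = distance/dt₂ = 2.6306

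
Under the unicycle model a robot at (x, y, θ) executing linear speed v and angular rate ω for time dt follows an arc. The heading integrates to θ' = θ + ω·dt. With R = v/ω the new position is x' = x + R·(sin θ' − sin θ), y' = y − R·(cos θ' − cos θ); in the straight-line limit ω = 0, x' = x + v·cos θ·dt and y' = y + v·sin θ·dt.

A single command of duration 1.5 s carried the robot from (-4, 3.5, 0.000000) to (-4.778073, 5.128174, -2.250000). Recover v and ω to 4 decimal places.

v = -1.5000, ω = -1.5000

Δθ = -2.250000 − 0.000000 = -2.250000
ω = Δθ/dt = -2.250000/1.5 = -1.5000
R = −Δy/(cos θ' − cos θ) = 1.0000
v = R·ω = 1.0000·-1.5000 = -1.5000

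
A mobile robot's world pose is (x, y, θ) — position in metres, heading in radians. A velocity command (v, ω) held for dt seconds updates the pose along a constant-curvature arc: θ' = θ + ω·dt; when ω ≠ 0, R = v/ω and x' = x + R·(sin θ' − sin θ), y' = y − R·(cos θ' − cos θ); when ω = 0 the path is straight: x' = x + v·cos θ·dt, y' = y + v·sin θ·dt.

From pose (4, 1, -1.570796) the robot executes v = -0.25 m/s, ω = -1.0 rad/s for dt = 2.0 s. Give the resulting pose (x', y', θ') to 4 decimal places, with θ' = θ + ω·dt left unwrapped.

θ' = -1.5708 + -1.0·2.0 = -3.5708
R = v/ω = -0.25/-1.0 = 0.2500
x' = 4 + 0.2500·(sin -3.5708 − sin -1.5708) = 4.3540
y' = 1 − 0.2500·(cos -3.5708 − cos -1.5708) = 1.2273

(4.3540, 1.2273, -3.5708)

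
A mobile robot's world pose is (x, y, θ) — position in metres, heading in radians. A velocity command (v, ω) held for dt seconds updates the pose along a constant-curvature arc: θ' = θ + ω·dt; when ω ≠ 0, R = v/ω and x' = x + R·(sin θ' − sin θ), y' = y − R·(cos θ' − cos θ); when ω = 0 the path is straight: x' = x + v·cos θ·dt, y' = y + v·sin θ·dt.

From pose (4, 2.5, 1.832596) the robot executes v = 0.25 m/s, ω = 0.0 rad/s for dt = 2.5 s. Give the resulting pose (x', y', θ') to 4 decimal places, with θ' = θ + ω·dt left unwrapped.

θ' = 1.8326 + 0.0·2.5 = 1.8326
ω = 0 → straight: x' = 4 + 0.25·cos(1.8326)·2.5 = 3.8382
y' = 2.5 + 0.25·sin(1.8326)·2.5 = 3.1037

(3.8382, 3.1037, 1.8326)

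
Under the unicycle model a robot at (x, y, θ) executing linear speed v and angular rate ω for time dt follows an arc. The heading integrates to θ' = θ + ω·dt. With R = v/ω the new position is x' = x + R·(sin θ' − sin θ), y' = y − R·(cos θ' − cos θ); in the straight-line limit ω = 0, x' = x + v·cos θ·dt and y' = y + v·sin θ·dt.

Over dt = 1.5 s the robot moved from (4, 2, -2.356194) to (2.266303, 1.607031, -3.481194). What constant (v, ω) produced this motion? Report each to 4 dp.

Δθ = -3.481194 − -2.356194 = -1.125000
ω = Δθ/dt = -1.125000/1.5 = -0.7500
R = Δx/(sin θ' − sin θ) = -1.6667
v = R·ω = -1.6667·-0.7500 = 1.2500

v = 1.2500, ω = -0.7500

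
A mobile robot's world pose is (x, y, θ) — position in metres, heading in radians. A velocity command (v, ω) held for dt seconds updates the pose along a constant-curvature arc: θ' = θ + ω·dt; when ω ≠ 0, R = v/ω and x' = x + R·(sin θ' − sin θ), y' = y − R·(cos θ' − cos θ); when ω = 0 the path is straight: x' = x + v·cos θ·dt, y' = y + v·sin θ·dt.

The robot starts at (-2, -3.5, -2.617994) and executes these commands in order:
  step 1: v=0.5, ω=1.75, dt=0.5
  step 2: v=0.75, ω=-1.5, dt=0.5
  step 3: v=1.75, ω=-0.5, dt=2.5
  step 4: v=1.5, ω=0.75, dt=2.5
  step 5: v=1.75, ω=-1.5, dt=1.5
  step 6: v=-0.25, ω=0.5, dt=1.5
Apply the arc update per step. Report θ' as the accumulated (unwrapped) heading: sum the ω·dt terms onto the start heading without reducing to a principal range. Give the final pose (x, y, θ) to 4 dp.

(-11.2477, -5.6902, -3.3680)

step 1: θ'=-1.7430 (R=0.2857) → pose (-2.1386, -3.6985, -1.7430)
step 2: θ'=-2.4930 (R=-0.5000) → pose (-2.3292, -4.0113, -2.4930)
step 3: θ'=-3.7430 (R=-3.5000) → pose (-6.4237, -4.1079, -3.7430)
step 4: θ'=-1.8680 (R=2.0000) → pose (-9.4677, -5.1713, -1.8680)
step 5: θ'=-4.1180 (R=-1.1667) → pose (-11.5498, -5.4830, -4.1180)
step 6: θ'=-3.3680 (R=-0.5000) → pose (-11.2477, -5.6902, -3.3680)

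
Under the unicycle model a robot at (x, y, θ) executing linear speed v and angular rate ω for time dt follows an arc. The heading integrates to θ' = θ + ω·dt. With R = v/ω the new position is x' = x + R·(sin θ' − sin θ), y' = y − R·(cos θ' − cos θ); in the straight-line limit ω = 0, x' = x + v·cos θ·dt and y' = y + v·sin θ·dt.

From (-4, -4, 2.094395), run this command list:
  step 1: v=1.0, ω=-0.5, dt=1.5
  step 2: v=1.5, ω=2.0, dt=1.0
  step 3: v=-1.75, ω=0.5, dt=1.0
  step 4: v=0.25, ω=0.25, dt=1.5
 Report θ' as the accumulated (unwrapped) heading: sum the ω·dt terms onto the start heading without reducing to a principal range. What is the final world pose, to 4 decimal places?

(-3.7761, -1.1802, 4.2194)

step 1: θ'=1.3444 (R=-2.0000) → pose (-4.2169, -2.5511, 1.3444)
step 2: θ'=3.3444 (R=0.7500) → pose (-5.0988, -1.6481, 3.3444)
step 3: θ'=3.8444 (R=-3.5000) → pose (-3.5415, -0.8904, 3.8444)
step 4: θ'=4.2194 (R=1.0000) → pose (-3.7761, -1.1802, 4.2194)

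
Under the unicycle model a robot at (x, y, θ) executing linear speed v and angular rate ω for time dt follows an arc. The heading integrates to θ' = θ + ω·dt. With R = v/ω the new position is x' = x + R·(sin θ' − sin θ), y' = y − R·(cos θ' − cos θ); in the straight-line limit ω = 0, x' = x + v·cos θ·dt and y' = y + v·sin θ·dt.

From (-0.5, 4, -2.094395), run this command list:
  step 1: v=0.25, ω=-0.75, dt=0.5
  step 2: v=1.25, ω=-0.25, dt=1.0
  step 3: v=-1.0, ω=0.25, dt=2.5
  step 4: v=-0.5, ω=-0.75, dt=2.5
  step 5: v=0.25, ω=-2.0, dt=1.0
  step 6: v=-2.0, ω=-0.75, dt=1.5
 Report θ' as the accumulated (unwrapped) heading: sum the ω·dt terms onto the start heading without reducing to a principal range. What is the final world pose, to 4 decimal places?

step 1: θ'=-2.4694 (R=-0.3333) → pose (-0.5811, 3.9058, -2.4694)
step 2: θ'=-2.7194 (R=-5.0000) → pose (-1.6458, 3.2572, -2.7194)
step 3: θ'=-2.0944 (R=-4.0000) → pose (0.1792, 4.9059, -2.0944)
step 4: θ'=-3.9694 (R=0.6667) → pose (1.2475, 5.0236, -3.9694)
step 5: θ'=-5.9694 (R=-0.1250) → pose (1.3010, 5.2271, -5.9694)
step 6: θ'=-7.0944 (R=2.6667) → pose (-1.4558, 5.9272, -7.0944)

(-1.4558, 5.9272, -7.0944)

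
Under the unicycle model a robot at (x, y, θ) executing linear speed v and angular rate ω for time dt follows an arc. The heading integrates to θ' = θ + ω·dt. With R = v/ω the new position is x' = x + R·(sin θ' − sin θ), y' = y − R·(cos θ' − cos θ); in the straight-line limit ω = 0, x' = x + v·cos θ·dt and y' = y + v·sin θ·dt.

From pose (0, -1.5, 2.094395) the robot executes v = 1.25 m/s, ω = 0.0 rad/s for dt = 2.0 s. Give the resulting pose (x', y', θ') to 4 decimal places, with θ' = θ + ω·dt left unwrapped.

(-1.2500, 0.6651, 2.0944)

θ' = 2.0944 + 0.0·2.0 = 2.0944
ω = 0 → straight: x' = 0 + 1.25·cos(2.0944)·2.0 = -1.2500
y' = -1.5 + 1.25·sin(2.0944)·2.0 = 0.6651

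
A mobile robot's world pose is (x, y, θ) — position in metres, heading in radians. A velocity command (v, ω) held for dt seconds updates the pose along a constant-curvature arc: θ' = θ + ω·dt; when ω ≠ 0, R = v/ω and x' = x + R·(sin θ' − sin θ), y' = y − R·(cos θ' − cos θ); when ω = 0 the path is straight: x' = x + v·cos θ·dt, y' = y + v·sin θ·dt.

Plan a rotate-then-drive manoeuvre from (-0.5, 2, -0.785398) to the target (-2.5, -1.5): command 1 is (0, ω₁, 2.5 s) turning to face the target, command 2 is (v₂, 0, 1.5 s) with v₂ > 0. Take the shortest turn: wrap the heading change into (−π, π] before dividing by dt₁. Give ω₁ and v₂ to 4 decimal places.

ω₁ = -0.5218, v₂ = 2.6874

heading to target = atan2(-1.5−2, -2.5−-0.5) = -2.0899
Δθ = wrap(-2.0899 − -0.7854) = -1.3045; ω₁ = Δθ/dt₁ = -0.5218
distance = √((-2.5−-0.5)² + (-1.5−2)²) = 4.0311; v₂ = distance/dt₂ = 2.6874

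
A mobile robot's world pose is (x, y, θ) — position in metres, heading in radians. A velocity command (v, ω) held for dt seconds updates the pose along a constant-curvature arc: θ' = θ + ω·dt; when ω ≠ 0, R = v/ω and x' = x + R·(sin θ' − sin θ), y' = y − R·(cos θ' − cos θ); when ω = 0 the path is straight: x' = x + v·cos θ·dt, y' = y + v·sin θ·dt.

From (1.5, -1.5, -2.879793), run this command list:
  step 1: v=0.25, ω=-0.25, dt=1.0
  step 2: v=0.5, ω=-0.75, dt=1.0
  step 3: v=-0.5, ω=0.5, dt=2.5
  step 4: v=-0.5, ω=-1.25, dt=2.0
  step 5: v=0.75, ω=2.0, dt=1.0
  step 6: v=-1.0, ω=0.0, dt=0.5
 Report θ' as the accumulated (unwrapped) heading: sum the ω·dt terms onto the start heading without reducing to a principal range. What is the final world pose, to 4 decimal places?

(2.6735, -1.4707, -3.1298)

step 1: θ'=-3.1298 (R=-1.0000) → pose (1.2530, -1.5340, -3.1298)
step 2: θ'=-3.8798 (R=-0.6667) → pose (0.7965, -1.3605, -3.8798)
step 3: θ'=-2.6298 (R=-1.0000) → pose (1.9592, -1.4927, -2.6298)
step 4: θ'=-5.1298 (R=0.4000) → pose (2.5207, -2.0036, -5.1298)
step 5: θ'=-3.1298 (R=0.3750) → pose (2.1735, -1.4766, -3.1298)
step 6: θ'=-3.1298 (straight) → pose (2.6735, -1.4707, -3.1298)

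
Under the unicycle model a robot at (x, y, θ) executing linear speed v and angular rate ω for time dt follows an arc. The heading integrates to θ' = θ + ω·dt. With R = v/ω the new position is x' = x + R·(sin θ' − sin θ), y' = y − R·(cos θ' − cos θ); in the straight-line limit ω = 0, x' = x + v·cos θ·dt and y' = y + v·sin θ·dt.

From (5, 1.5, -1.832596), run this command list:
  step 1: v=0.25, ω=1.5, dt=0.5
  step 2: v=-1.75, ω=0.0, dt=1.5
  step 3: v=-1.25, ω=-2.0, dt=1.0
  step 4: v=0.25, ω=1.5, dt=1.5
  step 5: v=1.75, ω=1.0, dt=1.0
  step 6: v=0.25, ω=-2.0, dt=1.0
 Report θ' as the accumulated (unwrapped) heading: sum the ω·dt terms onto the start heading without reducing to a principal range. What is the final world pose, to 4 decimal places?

(5.9119, 3.6321, -1.8326)

step 1: θ'=-1.0826 (R=0.1667) → pose (5.0138, 1.3787, -1.0826)
step 2: θ'=-1.0826 (straight) → pose (3.7826, 3.6970, -1.0826)
step 3: θ'=-3.0826 (R=0.6250) → pose (4.2977, 4.6141, -3.0826)
step 4: θ'=-0.8326 (R=0.1667) → pose (4.1843, 4.3356, -0.8326)
step 5: θ'=0.1674 (R=1.7500) → pose (5.7703, 3.7877, 0.1674)
step 6: θ'=-1.8326 (R=-0.1250) → pose (5.9119, 3.6321, -1.8326)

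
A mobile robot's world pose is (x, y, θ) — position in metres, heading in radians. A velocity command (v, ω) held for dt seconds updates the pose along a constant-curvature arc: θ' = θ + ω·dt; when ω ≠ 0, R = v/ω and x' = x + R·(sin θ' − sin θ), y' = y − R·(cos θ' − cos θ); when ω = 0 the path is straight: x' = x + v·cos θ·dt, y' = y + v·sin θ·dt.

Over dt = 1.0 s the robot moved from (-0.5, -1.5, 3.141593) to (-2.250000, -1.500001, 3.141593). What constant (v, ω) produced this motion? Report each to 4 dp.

Δθ = 3.141593 − 3.141593 = 0.000000
ω = Δθ/dt = 0.000000/1.0 = 0.0000
ω = 0 → v = (Δx·cos θ + Δy·sin θ)/dt = 1.7500

v = 1.7500, ω = 0.0000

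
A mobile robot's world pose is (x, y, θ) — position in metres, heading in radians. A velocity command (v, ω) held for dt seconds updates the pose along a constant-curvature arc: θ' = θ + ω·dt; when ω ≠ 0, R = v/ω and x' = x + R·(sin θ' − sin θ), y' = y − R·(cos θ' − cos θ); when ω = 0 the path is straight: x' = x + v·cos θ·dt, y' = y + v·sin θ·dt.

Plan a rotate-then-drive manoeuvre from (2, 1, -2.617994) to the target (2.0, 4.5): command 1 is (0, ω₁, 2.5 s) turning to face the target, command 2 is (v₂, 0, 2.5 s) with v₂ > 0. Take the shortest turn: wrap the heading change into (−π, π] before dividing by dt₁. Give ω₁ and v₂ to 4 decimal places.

heading to target = atan2(4.5−1, 2−2) = 1.5708
Δθ = wrap(1.5708 − -2.6180) = -2.0944; ω₁ = Δθ/dt₁ = -0.8378
distance = √((2−2)² + (4.5−1)²) = 3.5000; v₂ = distance/dt₂ = 1.4000

ω₁ = -0.8378, v₂ = 1.4000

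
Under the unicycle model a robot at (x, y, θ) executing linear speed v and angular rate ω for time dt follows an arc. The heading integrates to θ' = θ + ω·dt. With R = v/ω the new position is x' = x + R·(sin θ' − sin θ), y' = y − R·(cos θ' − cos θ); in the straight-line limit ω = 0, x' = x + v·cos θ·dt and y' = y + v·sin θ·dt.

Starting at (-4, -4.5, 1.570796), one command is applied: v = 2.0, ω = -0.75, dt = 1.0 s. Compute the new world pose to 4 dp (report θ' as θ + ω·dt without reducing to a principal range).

θ' = 1.5708 + -0.75·1.0 = 0.8208
R = v/ω = 2.0/-0.75 = -2.6667
x' = -4 + -2.6667·(sin 0.8208 − sin 1.5708) = -3.2845
y' = -4.5 − -2.6667·(cos 0.8208 − cos 1.5708) = -2.6823

(-3.2845, -2.6823, 0.8208)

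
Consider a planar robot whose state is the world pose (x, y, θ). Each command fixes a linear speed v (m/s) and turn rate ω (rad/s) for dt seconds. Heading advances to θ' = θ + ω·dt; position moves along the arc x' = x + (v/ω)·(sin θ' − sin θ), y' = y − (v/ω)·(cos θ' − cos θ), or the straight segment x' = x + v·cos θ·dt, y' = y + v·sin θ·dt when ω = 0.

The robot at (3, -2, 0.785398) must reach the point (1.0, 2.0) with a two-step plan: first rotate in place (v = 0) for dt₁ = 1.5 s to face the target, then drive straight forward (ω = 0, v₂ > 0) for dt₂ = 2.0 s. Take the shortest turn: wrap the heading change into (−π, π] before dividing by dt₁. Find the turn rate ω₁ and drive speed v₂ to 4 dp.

ω₁ = 0.8327, v₂ = 2.2361

heading to target = atan2(2−-2, 1−3) = 2.0344
Δθ = wrap(2.0344 − 0.7854) = 1.2490; ω₁ = Δθ/dt₁ = 0.8327
distance = √((1−3)² + (2−-2)²) = 4.4721; v₂ = distance/dt₂ = 2.2361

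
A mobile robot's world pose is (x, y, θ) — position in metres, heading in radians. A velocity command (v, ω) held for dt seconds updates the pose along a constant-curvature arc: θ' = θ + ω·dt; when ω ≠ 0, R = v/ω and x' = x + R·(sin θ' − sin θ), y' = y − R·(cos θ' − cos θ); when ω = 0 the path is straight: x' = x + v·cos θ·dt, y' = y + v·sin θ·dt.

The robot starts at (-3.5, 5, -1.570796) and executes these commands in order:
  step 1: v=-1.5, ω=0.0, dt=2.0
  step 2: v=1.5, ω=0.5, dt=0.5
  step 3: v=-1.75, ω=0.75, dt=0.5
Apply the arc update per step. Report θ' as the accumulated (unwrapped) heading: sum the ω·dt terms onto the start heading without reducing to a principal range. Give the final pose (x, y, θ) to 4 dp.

step 1: θ'=-1.5708 (straight) → pose (-3.5000, 8.0000, -1.5708)
step 2: θ'=-1.3208 (R=3.0000) → pose (-3.4067, 7.2578, -1.3208)
step 3: θ'=-0.9458 (R=-2.3333) → pose (-3.7753, 8.0457, -0.9458)

(-3.7753, 8.0457, -0.9458)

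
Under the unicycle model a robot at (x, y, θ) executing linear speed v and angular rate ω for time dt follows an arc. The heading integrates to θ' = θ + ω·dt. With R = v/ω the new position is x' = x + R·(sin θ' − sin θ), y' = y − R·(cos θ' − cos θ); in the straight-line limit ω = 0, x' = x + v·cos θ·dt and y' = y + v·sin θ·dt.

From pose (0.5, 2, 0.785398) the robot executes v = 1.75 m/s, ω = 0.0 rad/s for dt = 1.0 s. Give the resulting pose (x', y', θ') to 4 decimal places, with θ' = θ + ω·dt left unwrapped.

(1.7374, 3.2374, 0.7854)

θ' = 0.7854 + 0.0·1.0 = 0.7854
ω = 0 → straight: x' = 0.5 + 1.75·cos(0.7854)·1.0 = 1.7374
y' = 2 + 1.75·sin(0.7854)·1.0 = 3.2374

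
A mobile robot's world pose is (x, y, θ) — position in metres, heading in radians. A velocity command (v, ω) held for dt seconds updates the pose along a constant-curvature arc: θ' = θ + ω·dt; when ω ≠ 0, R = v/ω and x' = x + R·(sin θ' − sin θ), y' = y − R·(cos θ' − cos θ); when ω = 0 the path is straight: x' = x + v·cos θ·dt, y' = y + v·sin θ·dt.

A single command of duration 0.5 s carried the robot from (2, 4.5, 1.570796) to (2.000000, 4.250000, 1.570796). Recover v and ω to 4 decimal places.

v = -0.5000, ω = 0.0000

Δθ = 1.570796 − 1.570796 = 0.000000
ω = Δθ/dt = 0.000000/0.5 = 0.0000
ω = 0 → v = (Δx·cos θ + Δy·sin θ)/dt = -0.5000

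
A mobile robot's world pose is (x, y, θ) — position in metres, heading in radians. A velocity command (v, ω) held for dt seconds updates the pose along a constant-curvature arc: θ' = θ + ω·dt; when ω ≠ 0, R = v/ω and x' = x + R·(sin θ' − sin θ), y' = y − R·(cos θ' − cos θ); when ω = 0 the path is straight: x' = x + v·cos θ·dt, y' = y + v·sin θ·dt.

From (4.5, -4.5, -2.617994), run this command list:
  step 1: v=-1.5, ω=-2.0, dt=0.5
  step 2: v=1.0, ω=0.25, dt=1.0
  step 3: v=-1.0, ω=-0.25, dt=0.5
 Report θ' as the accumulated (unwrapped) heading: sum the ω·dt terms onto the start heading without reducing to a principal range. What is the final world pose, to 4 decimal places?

(4.7615, -4.2821, -3.4930)

step 1: θ'=-3.6180 (R=0.7500) → pose (5.2189, -4.4830, -3.6180)
step 2: θ'=-3.3680 (R=4.0000) → pose (4.2825, -4.1397, -3.3680)
step 3: θ'=-3.4930 (R=4.0000) → pose (4.7615, -4.2821, -3.4930)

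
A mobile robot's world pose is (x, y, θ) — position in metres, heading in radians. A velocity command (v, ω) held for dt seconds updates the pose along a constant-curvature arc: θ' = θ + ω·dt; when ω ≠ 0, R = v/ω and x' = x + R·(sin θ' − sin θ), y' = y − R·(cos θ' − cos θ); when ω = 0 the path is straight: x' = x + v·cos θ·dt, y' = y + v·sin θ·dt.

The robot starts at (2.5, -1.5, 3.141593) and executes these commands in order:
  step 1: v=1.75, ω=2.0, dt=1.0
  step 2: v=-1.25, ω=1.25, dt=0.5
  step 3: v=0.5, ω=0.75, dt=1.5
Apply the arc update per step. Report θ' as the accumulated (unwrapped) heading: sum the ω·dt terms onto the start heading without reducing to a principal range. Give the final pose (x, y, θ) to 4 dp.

(1.9993, -2.2531, 6.8916)

step 1: θ'=5.1416 (R=0.8750) → pose (1.7044, -2.7391, 5.1416)
step 2: θ'=5.7666 (R=-1.0000) → pose (1.2890, -2.2858, 5.7666)
step 3: θ'=6.8916 (R=0.6667) → pose (1.9993, -2.2531, 6.8916)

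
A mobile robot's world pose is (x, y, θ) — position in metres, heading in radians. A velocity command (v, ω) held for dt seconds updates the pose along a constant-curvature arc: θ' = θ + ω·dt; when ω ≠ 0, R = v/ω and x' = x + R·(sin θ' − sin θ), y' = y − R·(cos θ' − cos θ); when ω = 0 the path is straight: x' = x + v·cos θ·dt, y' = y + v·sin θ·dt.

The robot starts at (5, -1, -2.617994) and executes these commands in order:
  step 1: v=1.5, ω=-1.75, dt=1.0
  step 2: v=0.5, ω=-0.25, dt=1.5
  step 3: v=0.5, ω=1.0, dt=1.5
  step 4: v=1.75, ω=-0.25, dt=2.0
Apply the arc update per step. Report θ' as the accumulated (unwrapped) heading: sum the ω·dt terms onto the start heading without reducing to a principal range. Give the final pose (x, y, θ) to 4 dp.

(-0.0530, 1.8943, -3.7430)

step 1: θ'=-4.3680 (R=-0.8571) → pose (3.7646, -0.5471, -4.3680)
step 2: θ'=-4.7430 (R=-2.0000) → pose (3.6481, 0.1894, -4.7430)
step 3: θ'=-3.2430 (R=0.5000) → pose (3.1990, 0.7021, -3.2430)
step 4: θ'=-3.7430 (R=-7.0000) → pose (-0.0530, 1.8943, -3.7430)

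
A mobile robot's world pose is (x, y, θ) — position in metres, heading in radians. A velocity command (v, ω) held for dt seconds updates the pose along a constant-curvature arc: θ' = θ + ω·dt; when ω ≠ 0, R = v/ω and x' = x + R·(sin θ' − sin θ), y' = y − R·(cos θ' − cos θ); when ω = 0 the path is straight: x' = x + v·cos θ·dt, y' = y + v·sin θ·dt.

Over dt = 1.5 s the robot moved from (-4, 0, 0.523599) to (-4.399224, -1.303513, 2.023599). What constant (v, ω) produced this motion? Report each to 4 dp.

v = -1.0000, ω = 1.0000

Δθ = 2.023599 − 0.523599 = 1.500000
ω = Δθ/dt = 1.500000/1.5 = 1.0000
R = −Δy/(cos θ' − cos θ) = -1.0000
v = R·ω = -1.0000·1.0000 = -1.0000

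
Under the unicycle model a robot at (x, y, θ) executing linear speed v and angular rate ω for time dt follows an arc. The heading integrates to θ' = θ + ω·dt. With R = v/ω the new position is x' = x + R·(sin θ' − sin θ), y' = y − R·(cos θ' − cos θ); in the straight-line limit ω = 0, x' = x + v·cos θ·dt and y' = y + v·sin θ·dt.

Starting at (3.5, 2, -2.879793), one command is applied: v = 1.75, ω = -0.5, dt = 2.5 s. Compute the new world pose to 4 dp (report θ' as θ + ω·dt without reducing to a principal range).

(-0.3285, 3.4551, -4.1298)

θ' = -2.8798 + -0.5·2.5 = -4.1298
R = v/ω = 1.75/-0.5 = -3.5000
x' = 3.5 + -3.5000·(sin -4.1298 − sin -2.8798) = -0.3285
y' = 2 − -3.5000·(cos -4.1298 − cos -2.8798) = 3.4551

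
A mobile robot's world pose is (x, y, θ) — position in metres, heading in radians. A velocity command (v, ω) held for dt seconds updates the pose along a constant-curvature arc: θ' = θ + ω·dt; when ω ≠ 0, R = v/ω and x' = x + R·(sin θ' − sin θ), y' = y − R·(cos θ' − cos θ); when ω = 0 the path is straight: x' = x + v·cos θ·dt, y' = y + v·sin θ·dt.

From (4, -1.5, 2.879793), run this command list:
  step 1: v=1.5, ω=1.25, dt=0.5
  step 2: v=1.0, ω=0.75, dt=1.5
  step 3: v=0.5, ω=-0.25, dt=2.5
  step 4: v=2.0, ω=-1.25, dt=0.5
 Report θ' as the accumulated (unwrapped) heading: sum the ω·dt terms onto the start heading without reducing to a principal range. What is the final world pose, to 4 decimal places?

step 1: θ'=3.5048 (R=1.2000) → pose (3.2631, -1.5374, 3.5048)
step 2: θ'=4.6298 (R=1.3333) → pose (2.4080, -2.6737, 4.6298)
step 3: θ'=4.0048 (R=-2.0000) → pose (1.9347, -3.8088, 4.0048)
step 4: θ'=3.3798 (R=-1.6000) → pose (1.0963, -4.3236, 3.3798)

(1.0963, -4.3236, 3.3798)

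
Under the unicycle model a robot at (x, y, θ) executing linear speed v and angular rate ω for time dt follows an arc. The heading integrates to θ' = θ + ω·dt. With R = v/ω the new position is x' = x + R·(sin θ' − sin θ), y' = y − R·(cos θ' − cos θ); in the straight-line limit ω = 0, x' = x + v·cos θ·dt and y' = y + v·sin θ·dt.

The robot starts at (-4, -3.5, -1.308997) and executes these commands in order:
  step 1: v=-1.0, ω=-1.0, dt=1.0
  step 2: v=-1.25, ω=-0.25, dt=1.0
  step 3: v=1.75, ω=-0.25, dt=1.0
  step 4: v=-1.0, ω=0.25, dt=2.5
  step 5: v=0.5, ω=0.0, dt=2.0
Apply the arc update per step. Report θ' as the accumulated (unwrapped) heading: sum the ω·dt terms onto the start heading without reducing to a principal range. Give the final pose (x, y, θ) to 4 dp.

step 1: θ'=-2.3090 (R=1.0000) → pose (-3.7738, -2.5682, -2.3090)
step 2: θ'=-2.5590 (R=5.0000) → pose (-2.8263, -1.7578, -2.5590)
step 3: θ'=-2.8090 (R=-7.0000) → pose (-4.3922, -2.5290, -2.8090)
step 4: θ'=-2.1840 (R=-4.0000) → pose (-2.4269, -1.0501, -2.1840)
step 5: θ'=-2.1840 (straight) → pose (-3.0024, -1.8679, -2.1840)

(-3.0024, -1.8679, -2.1840)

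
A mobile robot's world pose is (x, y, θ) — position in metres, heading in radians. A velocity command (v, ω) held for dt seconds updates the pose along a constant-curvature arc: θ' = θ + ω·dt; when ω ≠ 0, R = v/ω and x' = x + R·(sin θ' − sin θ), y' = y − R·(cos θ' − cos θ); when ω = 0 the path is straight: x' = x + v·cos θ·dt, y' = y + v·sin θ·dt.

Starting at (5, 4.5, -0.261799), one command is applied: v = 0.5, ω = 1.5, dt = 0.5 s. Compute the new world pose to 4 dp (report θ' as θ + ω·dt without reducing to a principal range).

θ' = -0.2618 + 1.5·0.5 = 0.4882
R = v/ω = 0.5/1.5 = 0.3333
x' = 5 + 0.3333·(sin 0.4882 − sin -0.2618) = 5.2426
y' = 4.5 − 0.3333·(cos 0.4882 − cos -0.2618) = 4.5276

(5.2426, 4.5276, 0.4882)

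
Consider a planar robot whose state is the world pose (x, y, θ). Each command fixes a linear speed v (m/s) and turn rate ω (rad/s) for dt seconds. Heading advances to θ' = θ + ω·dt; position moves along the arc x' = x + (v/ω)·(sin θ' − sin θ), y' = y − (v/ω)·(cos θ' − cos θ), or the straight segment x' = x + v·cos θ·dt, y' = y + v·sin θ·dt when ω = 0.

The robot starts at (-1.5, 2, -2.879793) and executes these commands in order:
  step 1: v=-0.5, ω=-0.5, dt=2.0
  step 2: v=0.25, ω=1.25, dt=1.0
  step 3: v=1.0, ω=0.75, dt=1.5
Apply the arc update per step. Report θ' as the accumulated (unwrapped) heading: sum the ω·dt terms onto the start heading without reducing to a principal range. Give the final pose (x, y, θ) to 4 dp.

(-1.4782, 0.5498, -1.5048)

step 1: θ'=-3.8798 (R=1.0000) → pose (-0.5682, 1.7738, -3.8798)
step 2: θ'=-2.6298 (R=0.2000) → pose (-0.8008, 1.8002, -2.6298)
step 3: θ'=-1.5048 (R=1.3333) → pose (-1.4782, 0.5498, -1.5048)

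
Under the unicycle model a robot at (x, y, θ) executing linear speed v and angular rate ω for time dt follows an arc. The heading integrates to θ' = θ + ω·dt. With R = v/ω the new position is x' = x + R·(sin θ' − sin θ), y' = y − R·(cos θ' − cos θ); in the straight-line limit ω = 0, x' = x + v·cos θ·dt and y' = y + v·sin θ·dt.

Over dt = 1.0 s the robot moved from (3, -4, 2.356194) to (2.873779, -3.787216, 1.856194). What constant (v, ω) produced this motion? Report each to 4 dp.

Δθ = 1.856194 − 2.356194 = -0.500000
ω = Δθ/dt = -0.500000/1.0 = -0.5000
R = −Δy/(cos θ' − cos θ) = -0.5000
v = R·ω = -0.5000·-0.5000 = 0.2500

v = 0.2500, ω = -0.5000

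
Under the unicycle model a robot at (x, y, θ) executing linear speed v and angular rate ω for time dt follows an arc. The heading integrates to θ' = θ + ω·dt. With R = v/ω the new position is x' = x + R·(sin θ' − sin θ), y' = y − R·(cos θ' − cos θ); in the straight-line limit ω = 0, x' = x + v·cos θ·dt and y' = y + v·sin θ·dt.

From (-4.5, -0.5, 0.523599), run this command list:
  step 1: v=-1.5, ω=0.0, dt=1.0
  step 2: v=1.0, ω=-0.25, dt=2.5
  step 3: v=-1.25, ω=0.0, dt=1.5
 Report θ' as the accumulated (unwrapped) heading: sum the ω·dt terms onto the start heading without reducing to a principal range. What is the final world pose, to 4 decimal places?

step 1: θ'=0.5236 (straight) → pose (-5.7990, -1.2500, 0.5236)
step 2: θ'=-0.1014 (R=-4.0000) → pose (-3.3941, -0.7346, -0.1014)
step 3: θ'=-0.1014 (straight) → pose (-5.2595, -0.5448, -0.1014)

(-5.2595, -0.5448, -0.1014)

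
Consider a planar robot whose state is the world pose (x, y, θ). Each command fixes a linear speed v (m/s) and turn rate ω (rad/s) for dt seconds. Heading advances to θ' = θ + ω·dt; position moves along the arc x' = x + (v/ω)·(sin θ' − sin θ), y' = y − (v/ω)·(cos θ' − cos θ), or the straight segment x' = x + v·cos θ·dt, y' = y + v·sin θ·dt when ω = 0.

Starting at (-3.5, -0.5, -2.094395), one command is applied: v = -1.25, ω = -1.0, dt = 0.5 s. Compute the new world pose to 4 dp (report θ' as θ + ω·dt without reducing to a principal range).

θ' = -2.0944 + -1.0·0.5 = -2.5944
R = v/ω = -1.25/-1.0 = 1.2500
x' = -3.5 + 1.2500·(sin -2.5944 − sin -2.0944) = -3.0678
y' = -0.5 − 1.2500·(cos -2.5944 − cos -2.0944) = -0.0575

(-3.0678, -0.0575, -2.5944)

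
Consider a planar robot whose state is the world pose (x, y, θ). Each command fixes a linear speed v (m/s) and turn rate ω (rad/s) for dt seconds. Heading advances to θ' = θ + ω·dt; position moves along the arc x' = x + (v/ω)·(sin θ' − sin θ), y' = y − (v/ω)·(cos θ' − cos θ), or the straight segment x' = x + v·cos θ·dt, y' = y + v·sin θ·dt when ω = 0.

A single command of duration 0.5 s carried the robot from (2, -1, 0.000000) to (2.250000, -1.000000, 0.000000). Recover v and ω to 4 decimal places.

v = 0.5000, ω = 0.0000

Δθ = 0.000000 − 0.000000 = 0.000000
ω = Δθ/dt = 0.000000/0.5 = 0.0000
ω = 0 → v = (Δx·cos θ + Δy·sin θ)/dt = 0.5000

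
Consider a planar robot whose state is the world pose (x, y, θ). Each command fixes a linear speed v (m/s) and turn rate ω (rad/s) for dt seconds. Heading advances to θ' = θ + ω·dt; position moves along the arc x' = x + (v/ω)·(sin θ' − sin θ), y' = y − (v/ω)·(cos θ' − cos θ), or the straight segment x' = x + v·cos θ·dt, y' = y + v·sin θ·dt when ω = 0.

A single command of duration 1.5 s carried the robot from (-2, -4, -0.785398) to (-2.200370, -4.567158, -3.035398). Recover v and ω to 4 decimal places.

Δθ = -3.035398 − -0.785398 = -2.250000
ω = Δθ/dt = -2.250000/1.5 = -1.5000
R = −Δy/(cos θ' − cos θ) = -0.3333
v = R·ω = -0.3333·-1.5000 = 0.5000

v = 0.5000, ω = -1.5000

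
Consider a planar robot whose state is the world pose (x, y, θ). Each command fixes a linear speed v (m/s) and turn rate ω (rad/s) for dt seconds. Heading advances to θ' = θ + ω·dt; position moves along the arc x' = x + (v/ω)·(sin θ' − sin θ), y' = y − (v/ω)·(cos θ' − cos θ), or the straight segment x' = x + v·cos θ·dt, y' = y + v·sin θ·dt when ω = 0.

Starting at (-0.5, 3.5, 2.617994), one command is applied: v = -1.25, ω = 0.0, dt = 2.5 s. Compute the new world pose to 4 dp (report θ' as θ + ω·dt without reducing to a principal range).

θ' = 2.6180 + 0.0·2.5 = 2.6180
ω = 0 → straight: x' = -0.5 + -1.25·cos(2.6180)·2.5 = 2.2063
y' = 3.5 + -1.25·sin(2.6180)·2.5 = 1.9375

(2.2063, 1.9375, 2.6180)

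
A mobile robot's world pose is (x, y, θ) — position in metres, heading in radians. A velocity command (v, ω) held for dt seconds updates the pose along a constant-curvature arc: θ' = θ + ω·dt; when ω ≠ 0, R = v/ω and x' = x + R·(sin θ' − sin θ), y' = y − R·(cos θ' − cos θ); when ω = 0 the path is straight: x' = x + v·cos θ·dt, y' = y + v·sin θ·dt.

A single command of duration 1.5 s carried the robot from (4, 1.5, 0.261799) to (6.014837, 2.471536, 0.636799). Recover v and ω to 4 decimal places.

v = 1.5000, ω = 0.2500

Δθ = 0.636799 − 0.261799 = 0.375000
ω = Δθ/dt = 0.375000/1.5 = 0.2500
R = Δx/(sin θ' − sin θ) = 6.0000
v = R·ω = 6.0000·0.2500 = 1.5000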